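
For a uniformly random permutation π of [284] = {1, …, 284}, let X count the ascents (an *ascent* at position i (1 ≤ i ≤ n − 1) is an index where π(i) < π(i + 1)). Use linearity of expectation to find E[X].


Write X = Σ X_I over i = 1, …, 283, with X_I the indicator of one ascent.
There are 283 indicators.
For each fixed i, the pair (π(i), π(i+1)) is a uniformly random ordered pair of distinct values from {1, …, 284}; by symmetry P[π(i) < π(i+1)] = 1/2.
By linearity: E[X] = 283 · (1/2) = (284 − 1) · (1/2) = 283/2 ≈ 141.50000.

E[X] = 283/2 = 141.50000.


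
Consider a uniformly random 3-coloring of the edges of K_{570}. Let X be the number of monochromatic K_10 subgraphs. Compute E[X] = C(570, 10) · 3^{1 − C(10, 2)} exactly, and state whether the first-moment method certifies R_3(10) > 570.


E[X] = C(570, 10) · 3^{1 − 45} = 921524823451961408691 · 3^{−44} = 921524823451961408691/984770902183611232881.
As a reduced fraction: E[X] = 34130549016739311433/36472996377170786403 ≈ 0.935776.
Is E[X] < 1? YES.
Since E[X] < 1, there exists a 3-coloring of K_{570} with no monochromatic K_10; hence R_3(10) > 570.

E[X] = 34130549016739311433/36472996377170786403 ≈ 0.935776; E[X] < 1, so R_3(10) > 570.


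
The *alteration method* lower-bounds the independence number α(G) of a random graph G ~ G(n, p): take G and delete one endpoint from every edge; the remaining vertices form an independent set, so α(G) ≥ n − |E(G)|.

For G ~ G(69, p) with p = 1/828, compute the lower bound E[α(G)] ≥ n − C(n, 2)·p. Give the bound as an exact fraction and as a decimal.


E[|E(G)|] = C(69, 2)·p = 2346 · (1/828) = 17/6.
E[α(G)] ≥ n − E[|E(G)|] = 69 − 17/6 = 397/6.
Numerically: ≈ 66.16667.
(This is only a lower bound; the true E[α(G)] may be larger.)

E[α(G)] ≥ 397/6 ≈ 66.16667.


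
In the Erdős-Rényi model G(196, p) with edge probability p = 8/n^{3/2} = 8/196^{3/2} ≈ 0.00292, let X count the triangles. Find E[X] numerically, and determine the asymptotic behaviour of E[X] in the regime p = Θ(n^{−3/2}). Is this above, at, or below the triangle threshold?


Number of potential triangles: C(196, 3) = 1235780.
Each occurs with probability p³ ≈ (0.00292)³ ≈ 2.47809e-08.
By linearity: E[X] = C(196, 3)·p³ ≈ 1235780 · 2.47809e-08 ≈ 0.031.
Since α = 3/2 > 1, p = c/n^{3/2} = o(1/n) is below the triangle threshold p ~ 1/n. Asymptotically E[X] ~ (c³/6)·n^{3(1−α)} = (8³/6)·n^{-1.5} → 0, so by Markov's inequality G has no triangles w.h.p.

E[X] ≈ 0.031; in regime p = Θ(1/n^{3/2}) E[X] tends to 0 (below the triangle threshold p ~ 1/n).


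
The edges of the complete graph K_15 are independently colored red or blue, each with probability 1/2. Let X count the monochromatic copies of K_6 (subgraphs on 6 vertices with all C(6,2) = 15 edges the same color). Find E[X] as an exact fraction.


Let X = Σ_S X_S over the C(15, 6) = 5005 subsets S of size 6, where X_S = 1 if the K_6 on S is monochromatic.
For a fixed S, the K_6 on S has C(6, 2) = 15 edges. P[all 15 edges red] = (1/2)^15, and likewise for blue, so P[monochromatic] = 2·(1/2)^15 = 2^{1 − 15} = 1/16384.
Summing: E[X] = C(15, 6) · 2^{1 − 15} = 5005 · 1/16384 = 5005/16384.
Numerically: E[X] ≈ 0.30548.

E[X] = C(15,6)·2^(1−C(6,2)) = 5005/16384 ≈ 0.30548.


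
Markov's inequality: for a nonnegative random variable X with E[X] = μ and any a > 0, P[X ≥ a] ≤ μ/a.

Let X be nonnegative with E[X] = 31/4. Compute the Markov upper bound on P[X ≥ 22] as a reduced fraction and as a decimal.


μ = E[X] = 31/4, a = 22.
Markov: P[X ≥ 22] ≤ μ/a = (31/4)/22 = 31/88.
Numerically: ≈ 0.3523.
(Since a = 22 > μ = 7.7500, the bound 31/88 is < 1 and informative.)

P[X ≥ 22] ≤ 31/88 ≈ 0.3523.


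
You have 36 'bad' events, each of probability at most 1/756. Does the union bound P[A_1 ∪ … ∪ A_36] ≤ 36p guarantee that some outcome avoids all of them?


Union bound: P[∪_{i=1}^{36} A_i] ≤ Σ_i P[A_i] ≤ 36·p = 36·(1/756) = 1/21.
Numerically: 1/21 ≈ 0.048.
Is 1/21 < 1? YES.
Since P[∪ A_i] ≤ 1/21 < 1, the complement has P[∩ A_i^c] ≥ 1 − 1/21 = 20/21 > 0, so some outcome avoids every A_i.

36·p = 1/21 ≈ 0.048; existence CERTIFIED by the union bound.


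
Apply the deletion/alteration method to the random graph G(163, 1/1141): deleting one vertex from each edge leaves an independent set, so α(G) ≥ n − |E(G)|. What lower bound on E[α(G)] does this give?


E[|E(G)|] = C(163, 2)·p = 13203 · (1/1141) = 81/7.
E[α(G)] ≥ n − E[|E(G)|] = 163 − 81/7 = 1060/7.
Numerically: ≈ 151.428571.
(This is only a lower bound; the true E[α(G)] may be larger.)

E[α(G)] ≥ 1060/7 ≈ 151.428571.


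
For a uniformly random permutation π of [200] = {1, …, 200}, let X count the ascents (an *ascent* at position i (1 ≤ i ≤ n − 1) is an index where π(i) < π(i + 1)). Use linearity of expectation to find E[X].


Write X = Σ X_I over i = 1, …, 199, with X_I the indicator of one ascent.
There are 199 indicators.
For each fixed i, the pair (π(i), π(i+1)) is a uniformly random ordered pair of distinct values from {1, …, 200}; by symmetry P[π(i) < π(i+1)] = 1/2.
By linearity: E[X] = 199 · (1/2) = (200 − 1) · (1/2) = 199/2 ≈ 99.50000.

E[X] = 199/2 = 99.50000.


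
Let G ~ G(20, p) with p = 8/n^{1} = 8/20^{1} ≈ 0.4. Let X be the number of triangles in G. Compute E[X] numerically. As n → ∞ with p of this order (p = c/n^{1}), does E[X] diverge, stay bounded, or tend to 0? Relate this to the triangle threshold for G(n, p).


Number of potential triangles: C(20, 3) = 1140.
Each occurs with probability p³ ≈ (0.4)³ ≈ 6.40000000e-02.
By linearity: E[X] = C(20, 3)·p³ ≈ 1140 · 6.40000000e-02 ≈ 72.960000.
Here α = 1, so p = 8/n is exactly at the triangle threshold p ~ 1/n. Asymptotically E[X] → c³/6 = 8³/6 = 256/3 ≈ 85.333333, a bounded constant. In this regime the triangle count is asymptotically Poisson(c³/6).

E[X] ≈ 72.960000; in regime p = Θ(1/n^{1}) E[X] stays bounded (at the triangle threshold p ~ 1/n).


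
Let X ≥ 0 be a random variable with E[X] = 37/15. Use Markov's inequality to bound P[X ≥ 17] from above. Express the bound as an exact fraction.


μ = E[X] = 37/15, a = 17.
Markov: P[X ≥ 17] ≤ μ/a = (37/15)/17 = 37/255.
Numerically: ≈ 0.145.
(Since a = 17 > μ = 2.467, the bound 37/255 is < 1 and informative.)

P[X ≥ 17] ≤ 37/255 ≈ 0.145.


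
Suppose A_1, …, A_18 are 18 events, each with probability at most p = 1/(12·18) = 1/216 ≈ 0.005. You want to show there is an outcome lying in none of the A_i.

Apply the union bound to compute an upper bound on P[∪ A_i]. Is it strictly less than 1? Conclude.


Union bound: P[∪_{i=1}^{18} A_i] ≤ Σ_i P[A_i] ≤ 18·p = 18·(1/216) = 1/12.
Numerically: 1/12 ≈ 0.083.
Is 1/12 < 1? YES.
Since P[∪ A_i] ≤ 1/12 < 1, the complement has P[∩ A_i^c] ≥ 1 − 1/12 = 11/12 > 0, so some outcome avoids every A_i.

18·p = 1/12 ≈ 0.083; existence CERTIFIED by the union bound.


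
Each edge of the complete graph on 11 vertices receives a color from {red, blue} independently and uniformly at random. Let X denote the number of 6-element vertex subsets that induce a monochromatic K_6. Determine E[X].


Let X = Σ_S X_S over the C(11, 6) = 462 subsets S of size 6, where X_S = 1 if the K_6 on S is monochromatic.
For a fixed S, the K_6 on S has C(6, 2) = 15 edges. P[all 15 edges red] = (1/2)^15, and likewise for blue, so P[monochromatic] = 2·(1/2)^15 = 2^{1 − 15} = 1/16384.
By linearity of expectation: E[X] = C(11, 6) · 2^{1 − 15} = 462 · 1/16384 = 231/8192.
Numerically: E[X] ≈ 0.02820.

E[X] = C(11,6)·2^(1−C(6,2)) = 231/8192 ≈ 0.02820.


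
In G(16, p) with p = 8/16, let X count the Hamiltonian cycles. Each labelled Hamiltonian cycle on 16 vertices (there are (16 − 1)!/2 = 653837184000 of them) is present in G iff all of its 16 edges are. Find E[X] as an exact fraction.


K_16 has (16 − 1)!/2 = 653837184000 labelled Hamiltonian cycles.
For each such Hamiltonian cycle H, let X_H = 1 if all 16 edges of H are present in G. Then P[X_H = 1] = p^{16} = (1/2)^{16} = 1/65536.
By linearity of expectation: E[X] = Σ_H E[X_H] = 653837184000 · p^{16} = 653837184000 · 1/65536 = 638512875/64.
Numerically: E[X] ≈ 9.97676e+06.

E[X] = 653837184000 · (1/2)^{16} = 638512875/64 ≈ 9.97676e+06.


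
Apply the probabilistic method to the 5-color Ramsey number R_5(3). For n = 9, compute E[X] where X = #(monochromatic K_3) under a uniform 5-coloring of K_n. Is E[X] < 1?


E[X] = C(9, 3) · 5^{1 − 3} = 84 · 5^{−2} = 84/25.
As a reduced fraction: E[X] = 84/25 ≈ 3.360.
Is E[X] < 1? NO.
Since E[X] ≥ 1, the first-moment bound is inconclusive at n = 9; it does NOT by itself certify R_5(3) > 9.

E[X] = 84/25 ≈ 3.360; E[X] ≥ 1; first-moment method inconclusive here.


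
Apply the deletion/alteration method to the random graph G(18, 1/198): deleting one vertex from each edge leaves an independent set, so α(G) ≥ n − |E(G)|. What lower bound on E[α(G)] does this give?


E[|E(G)|] = C(18, 2)·p = 153 · (1/198) = 17/22.
E[α(G)] ≥ n − E[|E(G)|] = 18 − 17/22 = 379/22.
Numerically: ≈ 17.2273.
(This is only a lower bound; the true E[α(G)] may be larger.)

E[α(G)] ≥ 379/22 ≈ 17.2273.


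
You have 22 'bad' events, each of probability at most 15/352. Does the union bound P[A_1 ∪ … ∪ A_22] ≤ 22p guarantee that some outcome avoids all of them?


Union bound: P[∪_{i=1}^{22} A_i] ≤ Σ_i P[A_i] ≤ 22·p = 22·(15/352) = 15/16.
Numerically: 15/16 ≈ 0.9375.
Is 15/16 < 1? YES.
Since P[∪ A_i] ≤ 15/16 < 1, the complement has P[∩ A_i^c] ≥ 1 − 15/16 = 1/16 > 0, so some outcome avoids every A_i.

22·p = 15/16 ≈ 0.9375; existence CERTIFIED by the union bound.


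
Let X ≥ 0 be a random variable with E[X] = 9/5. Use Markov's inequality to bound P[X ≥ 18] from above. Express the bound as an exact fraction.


μ = E[X] = 9/5, a = 18.
Markov: P[X ≥ 18] ≤ μ/a = (9/5)/18 = 1/10.
Numerically: ≈ 0.100.
(Since a = 18 > μ = 1.800, the bound 1/10 is < 1 and informative.)

P[X ≥ 18] ≤ 1/10 ≈ 0.100.


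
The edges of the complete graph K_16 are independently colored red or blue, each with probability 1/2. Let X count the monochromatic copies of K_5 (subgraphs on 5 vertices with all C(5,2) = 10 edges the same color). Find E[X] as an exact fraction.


Let X = Σ_S X_S over the C(16, 5) = 4368 subsets S of size 5, where X_S = 1 if the K_5 on S is monochromatic.
For a fixed S, the K_5 on S has C(5, 2) = 10 edges. P[all 10 edges red] = (1/2)^10, and likewise for blue, so P[monochromatic] = 2·(1/2)^10 = 2^{1 − 10} = 1/512.
Summing: E[X] = C(16, 5) · 2^{1 − 10} = 4368 · 1/512 = 273/32.
Numerically: E[X] ≈ 8.531250.

E[X] = C(16,5)·2^(1−C(5,2)) = 273/32 ≈ 8.531250.


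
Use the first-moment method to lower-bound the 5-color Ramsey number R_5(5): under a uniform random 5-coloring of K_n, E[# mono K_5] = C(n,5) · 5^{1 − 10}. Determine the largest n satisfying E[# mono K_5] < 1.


We need C(n, 5) · 5^{1 − 10} < 1, i.e. C(n, 5) < 5^{10 − 1} = 1953125.
Check values of n near the boundary:
  n = 46: C(46, 5) = 1370754; 1370754 < 1953125? YES
  n = 47: C(47, 5) = 1533939; 1533939 < 1953125? YES
  n = 48: C(48, 5) = 1712304; 1712304 < 1953125? YES
  n = 49: C(49, 5) = 1906884; 1906884 < 1953125? YES
  n = 50: C(50, 5) = 2118760; 2118760 < 1953125? NO
  n = 51: C(51, 5) = 2349060; 2349060 < 1953125? NO
The largest n with C(n, 5) < 1953125 is n = 49 (where E[X] = 1906884/1953125 ≈ 0.9763). Hence R_5(5) > 49, i.e. R_5(5) ≥ 50.

Largest n = 49; hence R_5(5) > 49.


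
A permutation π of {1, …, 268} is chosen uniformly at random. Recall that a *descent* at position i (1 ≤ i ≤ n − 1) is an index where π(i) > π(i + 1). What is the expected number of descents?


Write X = Σ X_I over i = 1, …, 267, with X_I the indicator of one descent.
There are 267 indicators.
For each fixed i, the pair (π(i), π(i+1)) is a uniformly random ordered pair of distinct values from {1, …, 268}; by symmetry P[π(i) > π(i+1)] = 1/2.
By linearity: E[X] = 267 · (1/2) = (268 − 1) · (1/2) = 267/2 ≈ 133.500.

E[X] = 267/2 = 133.500.


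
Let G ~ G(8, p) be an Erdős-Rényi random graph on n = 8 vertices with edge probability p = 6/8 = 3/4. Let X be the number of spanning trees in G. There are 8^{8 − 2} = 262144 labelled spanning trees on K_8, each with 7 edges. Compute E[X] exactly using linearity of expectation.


K_8 has 8^{8 − 2} = 262144 labelled spanning trees.
For each such spanning tree H, let X_H = 1 if all 7 edges of H are present in G. Then P[X_H = 1] = p^{7} = (3/4)^{7} = 2187/16384.
By linearity of expectation: E[X] = Σ_H E[X_H] = 262144 · p^{7} = 262144 · 2187/16384 = 34992.
Numerically: E[X] ≈ 3.499e+04.

E[X] = 262144 · (3/4)^{7} = 34992 ≈ 3.499e+04.


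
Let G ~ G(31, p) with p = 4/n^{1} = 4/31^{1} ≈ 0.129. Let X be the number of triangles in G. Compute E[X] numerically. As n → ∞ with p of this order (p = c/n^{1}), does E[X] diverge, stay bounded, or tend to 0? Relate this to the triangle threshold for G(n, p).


Number of potential triangles: C(31, 3) = 4495.
Each occurs with probability p³ ≈ (0.129)³ ≈ 2.14830e-03.
By linearity: E[X] = C(31, 3)·p³ ≈ 4495 · 2.14830e-03 ≈ 9.657.
Here α = 1, so p = 4/n is exactly at the triangle threshold p ~ 1/n. Asymptotically E[X] → c³/6 = 4³/6 = 32/3 ≈ 10.667, a bounded constant. In this regime the triangle count is asymptotically Poisson(c³/6).

E[X] ≈ 9.657; in regime p = Θ(1/n^{1}) E[X] stays bounded (at the triangle threshold p ~ 1/n).


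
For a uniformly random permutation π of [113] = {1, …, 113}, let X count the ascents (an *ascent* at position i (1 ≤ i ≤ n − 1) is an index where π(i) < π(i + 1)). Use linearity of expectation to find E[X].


Write X = Σ X_I over i = 1, …, 112, with X_I the indicator of one ascent.
There are 112 indicators.
For each fixed i, the pair (π(i), π(i+1)) is a uniformly random ordered pair of distinct values from {1, …, 113}; by symmetry P[π(i) < π(i+1)] = 1/2.
By linearity: E[X] = 112 · (1/2) = (113 − 1) · (1/2) = 56 ≈ 56.0000.

E[X] = 56 = 56.0000.


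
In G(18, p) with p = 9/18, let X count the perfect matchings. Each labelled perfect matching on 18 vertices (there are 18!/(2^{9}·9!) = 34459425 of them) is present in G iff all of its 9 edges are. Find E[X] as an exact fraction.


K_18 has 18!/(2^{9}·9!) = 34459425 labelled perfect matchings.
For each such perfect matching H, let X_H = 1 if all 9 edges of H are present in G. Then P[X_H = 1] = p^{9} = (1/2)^{9} = 1/512.
By linearity: E[X] = Σ_H E[X_H] = 34459425 · p^{9} = 34459425 · 1/512 = 34459425/512.
Numerically: E[X] ≈ 6.73e+04.

E[X] = 34459425 · (1/2)^{9} = 34459425/512 ≈ 6.73e+04.


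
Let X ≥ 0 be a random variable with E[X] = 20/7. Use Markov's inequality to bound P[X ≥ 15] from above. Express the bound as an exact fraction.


μ = E[X] = 20/7, a = 15.
Markov: P[X ≥ 15] ≤ μ/a = (20/7)/15 = 4/21.
Numerically: ≈ 0.190476.
(Since a = 15 > μ = 2.857143, the bound 4/21 is < 1 and informative.)

P[X ≥ 15] ≤ 4/21 ≈ 0.190476.


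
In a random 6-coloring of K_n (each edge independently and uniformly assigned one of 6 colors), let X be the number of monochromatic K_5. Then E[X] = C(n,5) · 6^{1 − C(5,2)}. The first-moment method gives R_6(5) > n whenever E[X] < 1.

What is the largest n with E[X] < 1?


We need C(n, 5) · 6^{1 − 10} < 1, i.e. C(n, 5) < 6^{10 − 1} = 10077696.
Check values of n near the boundary:
  n = 66: C(66, 5) = 8936928; 8936928 < 10077696? YES
  n = 67: C(67, 5) = 9657648; 9657648 < 10077696? YES
  n = 68: C(68, 5) = 10424128; 10424128 < 10077696? NO
  n = 69: C(69, 5) = 11238513; 11238513 < 10077696? NO
  n = 70: C(70, 5) = 12103014; 12103014 < 10077696? NO
The largest n with C(n, 5) < 10077696 is n = 67 (where E[X] = 67067/69984 ≈ 0.95832). Hence R_6(5) > 67, i.e. R_6(5) ≥ 68.

Largest n = 67; hence R_6(5) > 67.


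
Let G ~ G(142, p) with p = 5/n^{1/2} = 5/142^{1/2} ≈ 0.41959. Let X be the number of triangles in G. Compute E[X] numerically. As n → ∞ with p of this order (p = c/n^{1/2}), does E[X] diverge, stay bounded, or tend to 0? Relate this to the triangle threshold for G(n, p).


Number of potential triangles: C(142, 3) = 467180.
Each occurs with probability p³ ≈ (0.41959)³ ≈ 7.3871598e-02.
By linearity: E[X] = C(142, 3)·p³ ≈ 467180 · 7.3871598e-02 ≈ 34511.33336.
Since α = 1/2 < 1, p = c/n^{1/2} ≫ 1/n is above the triangle threshold p ~ 1/n. Asymptotically E[X] ~ (c³/6)·n^{3(1−α)} = (5³/6)·n^{1.5} → ∞; triangles are abundant w.h.p.

E[X] ≈ 34511.33336; in regime p = Θ(1/n^{1/2}) E[X] diverges (above the triangle threshold p ~ 1/n).


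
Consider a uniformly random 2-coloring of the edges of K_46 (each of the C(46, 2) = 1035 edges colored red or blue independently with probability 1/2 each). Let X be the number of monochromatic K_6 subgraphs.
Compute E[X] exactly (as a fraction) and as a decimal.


Let X = Σ_S X_S over the C(46, 6) = 9366819 subsets S of size 6, where X_S = 1 if the K_6 on S is monochromatic.
For a fixed S, the K_6 on S has C(6, 2) = 15 edges. P[all 15 edges red] = (1/2)^15, and likewise for blue, so P[monochromatic] = 2·(1/2)^15 = 2^{1 − 15} = 1/16384.
By linearity of expectation: E[X] = C(46, 6) · 2^{1 − 15} = 9366819 · 1/16384 = 9366819/16384.
Numerically: E[X] ≈ 571.70526.

E[X] = C(46,6)·2^(1−C(6,2)) = 9366819/16384 ≈ 571.70526.


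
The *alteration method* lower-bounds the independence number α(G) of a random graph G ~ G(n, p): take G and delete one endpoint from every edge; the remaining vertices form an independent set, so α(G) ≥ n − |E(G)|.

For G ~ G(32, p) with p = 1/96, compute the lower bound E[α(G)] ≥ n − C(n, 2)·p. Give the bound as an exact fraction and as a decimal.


E[|E(G)|] = C(32, 2)·p = 496 · (1/96) = 31/6.
E[α(G)] ≥ n − E[|E(G)|] = 32 − 31/6 = 161/6.
Numerically: ≈ 26.8333.
(This is only a lower bound; the true E[α(G)] may be larger.)

E[α(G)] ≥ 161/6 ≈ 26.8333.


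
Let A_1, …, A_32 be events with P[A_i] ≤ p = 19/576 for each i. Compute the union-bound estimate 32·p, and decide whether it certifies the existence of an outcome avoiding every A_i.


Union bound: P[∪_{i=1}^{32} A_i] ≤ Σ_i P[A_i] ≤ 32·p = 32·(19/576) = 19/18.
Numerically: 19/18 ≈ 1.0555556.
Is 19/18 < 1? NO.
Since the bound 19/18 is ≥ 1, the union bound is uninformative here; it does NOT by itself certify existence.

32·p = 19/18 ≈ 1.0555556; existence NOT certified by the union bound.


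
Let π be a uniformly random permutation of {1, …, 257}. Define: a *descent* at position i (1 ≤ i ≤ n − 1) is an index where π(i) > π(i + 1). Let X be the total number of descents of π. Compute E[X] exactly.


Write X = Σ X_I over i = 1, …, 256, with X_I the indicator of one descent.
There are 256 indicators.
For each fixed i, the pair (π(i), π(i+1)) is a uniformly random ordered pair of distinct values from {1, …, 257}; by symmetry P[π(i) > π(i+1)] = 1/2.
By linearity: E[X] = 256 · (1/2) = (257 − 1) · (1/2) = 128 ≈ 128.000.

E[X] = 128 = 128.000.


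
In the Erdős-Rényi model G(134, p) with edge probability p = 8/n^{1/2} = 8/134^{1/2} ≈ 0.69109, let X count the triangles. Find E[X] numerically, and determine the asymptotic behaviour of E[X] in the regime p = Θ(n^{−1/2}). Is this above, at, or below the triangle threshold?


Number of potential triangles: C(134, 3) = 392084.
Each occurs with probability p³ ≈ (0.69109)³ ≈ 3.3007510e-01.
By linearity: E[X] = C(134, 3)·p³ ≈ 392084 · 3.3007510e-01 ≈ 129417.16548.
Since α = 1/2 < 1, p = c/n^{1/2} ≫ 1/n is above the triangle threshold p ~ 1/n. Asymptotically E[X] ~ (c³/6)·n^{3(1−α)} = (8³/6)·n^{1.5} → ∞; triangles are abundant w.h.p.

E[X] ≈ 129417.16548; in regime p = Θ(1/n^{1/2}) E[X] diverges (above the triangle threshold p ~ 1/n).


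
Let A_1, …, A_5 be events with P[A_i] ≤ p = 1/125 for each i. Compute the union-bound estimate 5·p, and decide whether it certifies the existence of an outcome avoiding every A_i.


Union bound: P[∪_{i=1}^{5} A_i] ≤ Σ_i P[A_i] ≤ 5·p = 5·(1/125) = 1/25.
Numerically: 1/25 ≈ 0.0400.
Is 1/25 < 1? YES.
Since P[∪ A_i] ≤ 1/25 < 1, the complement has P[∩ A_i^c] ≥ 1 − 1/25 = 24/25 > 0, so some outcome avoids every A_i.

5·p = 1/25 ≈ 0.0400; existence CERTIFIED by the union bound.


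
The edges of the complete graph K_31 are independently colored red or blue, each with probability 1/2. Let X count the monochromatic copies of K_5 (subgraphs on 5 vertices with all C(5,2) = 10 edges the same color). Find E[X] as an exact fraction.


Let X = Σ_S X_S over the C(31, 5) = 169911 subsets S of size 5, where X_S = 1 if the K_5 on S is monochromatic.
For a fixed S, the K_5 on S has C(5, 2) = 10 edges. P[all 10 edges red] = (1/2)^10, and likewise for blue, so P[monochromatic] = 2·(1/2)^10 = 2^{1 − 10} = 1/512.
Summing: E[X] = C(31, 5) · 2^{1 − 10} = 169911 · 1/512 = 169911/512.
Numerically: E[X] ≈ 331.857422.

E[X] = C(31,5)·2^(1−C(5,2)) = 169911/512 ≈ 331.857422.


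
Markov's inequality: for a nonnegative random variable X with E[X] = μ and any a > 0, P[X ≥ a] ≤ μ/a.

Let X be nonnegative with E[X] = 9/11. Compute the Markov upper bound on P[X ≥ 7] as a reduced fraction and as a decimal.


μ = E[X] = 9/11, a = 7.
Markov: P[X ≥ 7] ≤ μ/a = (9/11)/7 = 9/77.
Numerically: ≈ 0.116883.
(Since a = 7 > μ = 0.818182, the bound 9/77 is < 1 and informative.)

P[X ≥ 7] ≤ 9/77 ≈ 0.116883.


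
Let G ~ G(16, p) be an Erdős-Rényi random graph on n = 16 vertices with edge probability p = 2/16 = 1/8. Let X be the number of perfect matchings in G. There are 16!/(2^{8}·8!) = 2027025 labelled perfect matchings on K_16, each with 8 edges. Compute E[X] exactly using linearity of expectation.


K_16 has 16!/(2^{8}·8!) = 2027025 labelled perfect matchings.
For each such perfect matching H, let X_H = 1 if all 8 edges of H are present in G. Then P[X_H = 1] = p^{8} = (1/8)^{8} = 1/16777216.
Summing the indicators: E[X] = Σ_H E[X_H] = 2027025 · p^{8} = 2027025 · 1/16777216 = 2027025/16777216.
Numerically: E[X] ≈ 0.121.

E[X] = 2027025 · (1/8)^{8} = 2027025/16777216 ≈ 0.121.


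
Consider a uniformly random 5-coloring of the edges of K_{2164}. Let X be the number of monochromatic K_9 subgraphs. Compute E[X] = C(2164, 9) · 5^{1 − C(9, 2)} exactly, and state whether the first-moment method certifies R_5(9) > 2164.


E[X] = C(2164, 9) · 5^{1 − 36} = 2820446946663120530187432 · 5^{−35} = 2820446946663120530187432/2910383045673370361328125.
As a reduced fraction: E[X] = 2820446946663120530187432/2910383045673370361328125 ≈ 0.9690982.
Is E[X] < 1? YES.
Since E[X] < 1, there exists a 5-coloring of K_{2164} with no monochromatic K_9; hence R_5(9) > 2164.

E[X] = 2820446946663120530187432/2910383045673370361328125 ≈ 0.9690982; E[X] < 1, so R_5(9) > 2164.


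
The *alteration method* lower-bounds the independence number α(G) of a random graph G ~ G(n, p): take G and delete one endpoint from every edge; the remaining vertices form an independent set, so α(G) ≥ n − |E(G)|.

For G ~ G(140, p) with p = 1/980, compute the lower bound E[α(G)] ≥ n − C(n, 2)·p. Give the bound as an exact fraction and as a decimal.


E[|E(G)|] = C(140, 2)·p = 9730 · (1/980) = 139/14.
E[α(G)] ≥ n − E[|E(G)|] = 140 − 139/14 = 1821/14.
Numerically: ≈ 130.071429.
(This is only a lower bound; the true E[α(G)] may be larger.)

E[α(G)] ≥ 1821/14 ≈ 130.071429.


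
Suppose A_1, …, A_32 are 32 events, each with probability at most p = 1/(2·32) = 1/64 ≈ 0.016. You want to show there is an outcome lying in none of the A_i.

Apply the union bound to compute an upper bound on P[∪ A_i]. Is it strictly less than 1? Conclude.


Union bound: P[∪_{i=1}^{32} A_i] ≤ Σ_i P[A_i] ≤ 32·p = 32·(1/64) = 1/2.
Numerically: 1/2 ≈ 0.500.
Is 1/2 < 1? YES.
Since P[∪ A_i] ≤ 1/2 < 1, the complement has P[∩ A_i^c] ≥ 1 − 1/2 = 1/2 > 0, so some outcome avoids every A_i.

32·p = 1/2 ≈ 0.500; existence CERTIFIED by the union bound.


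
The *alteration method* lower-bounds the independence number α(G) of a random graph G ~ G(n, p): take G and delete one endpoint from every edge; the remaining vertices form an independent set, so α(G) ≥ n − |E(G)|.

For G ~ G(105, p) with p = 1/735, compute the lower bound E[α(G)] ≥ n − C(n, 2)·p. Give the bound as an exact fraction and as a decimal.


E[|E(G)|] = C(105, 2)·p = 5460 · (1/735) = 52/7.
E[α(G)] ≥ n − E[|E(G)|] = 105 − 52/7 = 683/7.
Numerically: ≈ 97.5714.
(This is only a lower bound; the true E[α(G)] may be larger.)

E[α(G)] ≥ 683/7 ≈ 97.5714.


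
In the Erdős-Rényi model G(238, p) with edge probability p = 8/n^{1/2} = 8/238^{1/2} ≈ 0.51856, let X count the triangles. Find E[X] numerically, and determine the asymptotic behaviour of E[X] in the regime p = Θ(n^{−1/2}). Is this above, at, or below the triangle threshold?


Number of potential triangles: C(238, 3) = 2218636.
Each occurs with probability p³ ≈ (0.51856)³ ≈ 1.3944551e-01.
By linearity: E[X] = C(238, 3)·p³ ≈ 2218636 · 1.3944551e-01 ≈ 309378.82168.
Since α = 1/2 < 1, p = c/n^{1/2} ≫ 1/n is above the triangle threshold p ~ 1/n. Asymptotically E[X] ~ (c³/6)·n^{3(1−α)} = (8³/6)·n^{1.5} → ∞; triangles are abundant w.h.p.

E[X] ≈ 309378.82168; in regime p = Θ(1/n^{1/2}) E[X] diverges (above the triangle threshold p ~ 1/n).


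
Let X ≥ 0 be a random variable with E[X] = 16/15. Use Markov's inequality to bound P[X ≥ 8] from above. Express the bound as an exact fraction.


μ = E[X] = 16/15, a = 8.
Markov: P[X ≥ 8] ≤ μ/a = (16/15)/8 = 2/15.
Numerically: ≈ 0.13333.
(Since a = 8 > μ = 1.06667, the bound 2/15 is < 1 and informative.)

P[X ≥ 8] ≤ 2/15 ≈ 0.13333.


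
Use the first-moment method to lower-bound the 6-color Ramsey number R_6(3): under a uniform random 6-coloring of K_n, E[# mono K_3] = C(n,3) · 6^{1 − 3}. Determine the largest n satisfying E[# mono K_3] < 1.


We need C(n, 3) · 6^{1 − 3} < 1, i.e. C(n, 3) < 6^{3 − 1} = 36.
Check values of n near the boundary:
  n = 6: C(6, 3) = 20; 20 < 36? YES
  n = 7: C(7, 3) = 35; 35 < 36? YES
  n = 8: C(8, 3) = 56; 56 < 36? NO
  n = 9: C(9, 3) = 84; 84 < 36? NO
  n = 10: C(10, 3) = 120; 120 < 36? NO
The largest n with C(n, 3) < 36 is n = 7 (where E[X] = 35/36 ≈ 0.9722222). Hence R_6(3) > 7, i.e. R_6(3) ≥ 8.

Largest n = 7; hence R_6(3) > 7.


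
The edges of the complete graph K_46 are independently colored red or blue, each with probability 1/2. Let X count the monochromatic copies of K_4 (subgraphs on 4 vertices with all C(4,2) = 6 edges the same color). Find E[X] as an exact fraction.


Let X = Σ_S X_S over the C(46, 4) = 163185 subsets S of size 4, where X_S = 1 if the K_4 on S is monochromatic.
For a fixed S, the K_4 on S has C(4, 2) = 6 edges. P[all 6 edges red] = (1/2)^6, and likewise for blue, so P[monochromatic] = 2·(1/2)^6 = 2^{1 − 6} = 1/32.
By linearity: E[X] = C(46, 4) · 2^{1 − 6} = 163185 · 1/32 = 163185/32.
Numerically: E[X] ≈ 5099.53125.

E[X] = C(46,4)·2^(1−C(4,2)) = 163185/32 ≈ 5099.53125.


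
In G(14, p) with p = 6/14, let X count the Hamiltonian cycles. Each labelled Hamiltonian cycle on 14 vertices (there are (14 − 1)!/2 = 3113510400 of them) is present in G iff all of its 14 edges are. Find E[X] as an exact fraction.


K_14 has (14 − 1)!/2 = 3113510400 labelled Hamiltonian cycles.
For each such Hamiltonian cycle H, let X_H = 1 if all 14 edges of H are present in G. Then P[X_H = 1] = p^{14} = (3/7)^{14} = 4782969/678223072849.
By linearity: E[X] = Σ_H E[X_H] = 3113510400 · p^{14} = 3113510400 · 4782969/678223072849 = 2127403389196800/96889010407.
Numerically: E[X] ≈ 2.196e+04.

E[X] = 3113510400 · (3/7)^{14} = 2127403389196800/96889010407 ≈ 2.196e+04.


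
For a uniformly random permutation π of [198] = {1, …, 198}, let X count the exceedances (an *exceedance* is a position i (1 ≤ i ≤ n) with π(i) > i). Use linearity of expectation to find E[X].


Write X = Σ_{i=1}^{198} X_i, where X_i = 1_{π(i) > i}.
For each fixed i, π(i) is uniform over {1, …, 198} (marginal of a uniform permutation), so P[π(i) > i] = (n − i)/n. Summing: Σ_{i=1}^{198} (n − i)/n = (0 + 1 + … + 197)/198 = 198(198 − 1)/(2·198) = (198 − 1)/2.
Hence E[X] = Σ_{i=1}^{198} (198 − i)/198 = 197/2 ≈ 98.500.

E[X] = 197/2 = 98.500.


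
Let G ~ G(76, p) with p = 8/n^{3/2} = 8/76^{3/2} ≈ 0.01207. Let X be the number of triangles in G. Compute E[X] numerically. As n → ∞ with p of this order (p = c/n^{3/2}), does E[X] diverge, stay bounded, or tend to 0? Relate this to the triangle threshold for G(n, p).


Number of potential triangles: C(76, 3) = 70300.
Each occurs with probability p³ ≈ (0.01207)³ ≈ 1.760390e-06.
By linearity: E[X] = C(76, 3)·p³ ≈ 70300 · 1.760390e-06 ≈ 0.1238.
Since α = 3/2 > 1, p = c/n^{3/2} = o(1/n) is below the triangle threshold p ~ 1/n. Asymptotically E[X] ~ (c³/6)·n^{3(1−α)} = (8³/6)·n^{-1.5} → 0, so by Markov's inequality G has no triangles w.h.p.

E[X] ≈ 0.1238; in regime p = Θ(1/n^{3/2}) E[X] tends to 0 (below the triangle threshold p ~ 1/n).


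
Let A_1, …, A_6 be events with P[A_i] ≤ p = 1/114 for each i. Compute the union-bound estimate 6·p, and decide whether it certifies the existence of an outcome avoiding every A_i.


Union bound: P[∪_{i=1}^{6} A_i] ≤ Σ_i P[A_i] ≤ 6·p = 6·(1/114) = 1/19.
Numerically: 1/19 ≈ 0.05263.
Is 1/19 < 1? YES.
Since P[∪ A_i] ≤ 1/19 < 1, the complement has P[∩ A_i^c] ≥ 1 − 1/19 = 18/19 > 0, so some outcome avoids every A_i.

6·p = 1/19 ≈ 0.05263; existence CERTIFIED by the union bound.


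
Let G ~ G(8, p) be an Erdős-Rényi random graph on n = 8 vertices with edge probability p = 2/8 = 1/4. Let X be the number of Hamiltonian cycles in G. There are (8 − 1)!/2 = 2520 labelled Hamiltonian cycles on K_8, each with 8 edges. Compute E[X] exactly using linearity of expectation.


K_8 has (8 − 1)!/2 = 2520 labelled Hamiltonian cycles.
For each such Hamiltonian cycle H, let X_H = 1 if all 8 edges of H are present in G. Then P[X_H = 1] = p^{8} = (1/4)^{8} = 1/65536.
Summing the indicators: E[X] = Σ_H E[X_H] = 2520 · p^{8} = 2520 · 1/65536 = 315/8192.
Numerically: E[X] ≈ 0.03845.

E[X] = 2520 · (1/4)^{8} = 315/8192 ≈ 0.03845.


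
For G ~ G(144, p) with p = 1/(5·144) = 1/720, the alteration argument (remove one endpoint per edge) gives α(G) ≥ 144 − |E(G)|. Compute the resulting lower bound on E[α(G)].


E[|E(G)|] = C(144, 2)·p = 10296 · (1/720) = 143/10.
E[α(G)] ≥ n − E[|E(G)|] = 144 − 143/10 = 1297/10.
Numerically: ≈ 129.700000.
(This is only a lower bound; the true E[α(G)] may be larger.)

E[α(G)] ≥ 1297/10 ≈ 129.700000.


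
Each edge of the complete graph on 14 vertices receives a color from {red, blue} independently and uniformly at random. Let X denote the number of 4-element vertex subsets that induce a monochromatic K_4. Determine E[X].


Let X = Σ_S X_S over the C(14, 4) = 1001 subsets S of size 4, where X_S = 1 if the K_4 on S is monochromatic.
For a fixed S, the K_4 on S has C(4, 2) = 6 edges. P[all 6 edges red] = (1/2)^6, and likewise for blue, so P[monochromatic] = 2·(1/2)^6 = 2^{1 − 6} = 1/32.
Summing: E[X] = C(14, 4) · 2^{1 − 6} = 1001 · 1/32 = 1001/32.
Numerically: E[X] ≈ 31.281250.

E[X] = C(14,4)·2^(1−C(4,2)) = 1001/32 ≈ 31.281250.


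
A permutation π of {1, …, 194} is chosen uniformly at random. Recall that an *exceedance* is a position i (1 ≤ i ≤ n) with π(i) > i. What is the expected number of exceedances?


Write X = Σ_{i=1}^{194} X_i, where X_i = 1_{π(i) > i}.
For each fixed i, π(i) is uniform over {1, …, 194} (marginal of a uniform permutation), so P[π(i) > i] = (n − i)/n. Summing: Σ_{i=1}^{194} (n − i)/n = (0 + 1 + … + 193)/194 = 194(194 − 1)/(2·194) = (194 − 1)/2.
Hence E[X] = Σ_{i=1}^{194} (194 − i)/194 = 193/2 ≈ 96.500.

E[X] = 193/2 = 96.500.


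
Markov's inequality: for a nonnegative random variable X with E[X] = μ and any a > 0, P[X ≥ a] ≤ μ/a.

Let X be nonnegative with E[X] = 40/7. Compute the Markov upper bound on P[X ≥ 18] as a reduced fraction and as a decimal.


μ = E[X] = 40/7, a = 18.
Markov: P[X ≥ 18] ≤ μ/a = (40/7)/18 = 20/63.
Numerically: ≈ 0.3175.
(Since a = 18 > μ = 5.7143, the bound 20/63 is < 1 and informative.)

P[X ≥ 18] ≤ 20/63 ≈ 0.3175.


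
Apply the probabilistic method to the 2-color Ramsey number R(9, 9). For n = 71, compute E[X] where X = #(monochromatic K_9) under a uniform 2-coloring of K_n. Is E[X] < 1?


E[X] = C(71, 9) · 2^{1 − 36} = 74473879480 · 2^{−35} = 74473879480/34359738368.
As a reduced fraction: E[X] = 9309234935/4294967296 ≈ 2.1674752.
Is E[X] < 1? NO.
Since E[X] ≥ 1, the first-moment bound is inconclusive at n = 71; it does NOT by itself certify R(9, 9) > 71.

E[X] = 9309234935/4294967296 ≈ 2.1674752; E[X] ≥ 1; first-moment method inconclusive here.


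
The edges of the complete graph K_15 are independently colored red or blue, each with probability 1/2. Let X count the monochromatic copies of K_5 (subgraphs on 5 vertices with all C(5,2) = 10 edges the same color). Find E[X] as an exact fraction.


Let X = Σ_S X_S over the C(15, 5) = 3003 subsets S of size 5, where X_S = 1 if the K_5 on S is monochromatic.
For a fixed S, the K_5 on S has C(5, 2) = 10 edges. P[all 10 edges red] = (1/2)^10, and likewise for blue, so P[monochromatic] = 2·(1/2)^10 = 2^{1 − 10} = 1/512.
Summing: E[X] = C(15, 5) · 2^{1 − 10} = 3003 · 1/512 = 3003/512.
Numerically: E[X] ≈ 5.8652.

E[X] = C(15,5)·2^(1−C(5,2)) = 3003/512 ≈ 5.8652.


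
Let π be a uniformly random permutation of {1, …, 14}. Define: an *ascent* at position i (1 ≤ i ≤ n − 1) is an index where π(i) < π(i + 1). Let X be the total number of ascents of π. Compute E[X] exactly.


Write X = Σ X_I over i = 1, …, 13, with X_I the indicator of one ascent.
There are 13 indicators.
For each fixed i, the pair (π(i), π(i+1)) is a uniformly random ordered pair of distinct values from {1, …, 14}; by symmetry P[π(i) < π(i+1)] = 1/2.
By linearity: E[X] = 13 · (1/2) = (14 − 1) · (1/2) = 13/2 ≈ 6.5000.

E[X] = 13/2 = 6.5000.


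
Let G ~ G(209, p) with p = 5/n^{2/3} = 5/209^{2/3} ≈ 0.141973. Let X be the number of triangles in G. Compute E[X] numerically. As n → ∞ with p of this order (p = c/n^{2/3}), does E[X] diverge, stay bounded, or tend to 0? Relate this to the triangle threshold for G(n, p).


Number of potential triangles: C(209, 3) = 1499784.
Each occurs with probability p³ ≈ (0.141973)³ ≈ 2.86165610e-03.
By linearity: E[X] = C(209, 3)·p³ ≈ 1499784 · 2.86165610e-03 ≈ 4291.866029.
Since α = 2/3 < 1, p = c/n^{2/3} ≫ 1/n is above the triangle threshold p ~ 1/n. Asymptotically E[X] ~ (c³/6)·n^{3(1−α)} = (5³/6)·n^{1} → ∞; triangles are abundant w.h.p.

E[X] ≈ 4291.866029; in regime p = Θ(1/n^{2/3}) E[X] diverges (above the triangle threshold p ~ 1/n).


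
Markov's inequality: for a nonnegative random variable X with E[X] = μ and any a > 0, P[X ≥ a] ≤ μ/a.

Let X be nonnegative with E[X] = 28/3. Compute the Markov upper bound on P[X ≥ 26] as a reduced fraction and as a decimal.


μ = E[X] = 28/3, a = 26.
Markov: P[X ≥ 26] ≤ μ/a = (28/3)/26 = 14/39.
Numerically: ≈ 0.359.
(Since a = 26 > μ = 9.333, the bound 14/39 is < 1 and informative.)

P[X ≥ 26] ≤ 14/39 ≈ 0.359.


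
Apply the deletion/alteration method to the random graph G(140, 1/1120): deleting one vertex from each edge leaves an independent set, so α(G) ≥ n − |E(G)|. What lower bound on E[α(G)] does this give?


E[|E(G)|] = C(140, 2)·p = 9730 · (1/1120) = 139/16.
E[α(G)] ≥ n − E[|E(G)|] = 140 − 139/16 = 2101/16.
Numerically: ≈ 131.312500.
(This is only a lower bound; the true E[α(G)] may be larger.)

E[α(G)] ≥ 2101/16 ≈ 131.312500.


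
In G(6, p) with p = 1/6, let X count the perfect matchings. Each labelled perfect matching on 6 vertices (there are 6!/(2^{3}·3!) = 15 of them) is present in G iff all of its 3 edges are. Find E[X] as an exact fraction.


K_6 has 6!/(2^{3}·3!) = 15 labelled perfect matchings.
For each such perfect matching H, let X_H = 1 if all 3 edges of H are present in G. Then P[X_H = 1] = p^{3} = (1/6)^{3} = 1/216.
Summing the indicators: E[X] = Σ_H E[X_H] = 15 · p^{3} = 15 · 1/216 = 5/72.
Numerically: E[X] ≈ 0.0694444.

E[X] = 15 · (1/6)^{3} = 5/72 ≈ 0.0694444.


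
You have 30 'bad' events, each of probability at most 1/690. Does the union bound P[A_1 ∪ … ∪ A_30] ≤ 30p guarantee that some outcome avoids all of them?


Union bound: P[∪_{i=1}^{30} A_i] ≤ Σ_i P[A_i] ≤ 30·p = 30·(1/690) = 1/23.
Numerically: 1/23 ≈ 0.0434783.
Is 1/23 < 1? YES.
Since P[∪ A_i] ≤ 1/23 < 1, the complement has P[∩ A_i^c] ≥ 1 − 1/23 = 22/23 > 0, so some outcome avoids every A_i.

30·p = 1/23 ≈ 0.0434783; existence CERTIFIED by the union bound.


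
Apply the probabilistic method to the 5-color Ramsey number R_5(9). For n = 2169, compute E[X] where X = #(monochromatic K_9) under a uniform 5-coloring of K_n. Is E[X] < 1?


E[X] = C(2169, 9) · 5^{1 − 36} = 2879753360044504243499683 · 5^{−35} = 2879753360044504243499683/2910383045673370361328125.
As a reduced fraction: E[X] = 2879753360044504243499683/2910383045673370361328125 ≈ 0.989476.
Is E[X] < 1? YES.
Since E[X] < 1, there exists a 5-coloring of K_{2169} with no monochromatic K_9; hence R_5(9) > 2169.

E[X] = 2879753360044504243499683/2910383045673370361328125 ≈ 0.989476; E[X] < 1, so R_5(9) > 2169.


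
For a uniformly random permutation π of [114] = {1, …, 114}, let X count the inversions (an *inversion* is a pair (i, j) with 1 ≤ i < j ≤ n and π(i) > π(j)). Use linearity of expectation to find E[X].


Write X = Σ X_I over the C(114, 2) = 6441 pairs i < j, with X_I the indicator of one inversion.
There are 6441 indicators.
For each fixed pair i < j, the values π(i) and π(j) are two distinct elements of {1, …, 114} in uniformly random order; by symmetry P[π(i) > π(j)] = 1/2.
By linearity: E[X] = 6441 · (1/2) = C(114, 2) · (1/2) = 6441/2 = 6441/2 ≈ 3220.500000.

E[X] = 6441/2 = 3220.500000.


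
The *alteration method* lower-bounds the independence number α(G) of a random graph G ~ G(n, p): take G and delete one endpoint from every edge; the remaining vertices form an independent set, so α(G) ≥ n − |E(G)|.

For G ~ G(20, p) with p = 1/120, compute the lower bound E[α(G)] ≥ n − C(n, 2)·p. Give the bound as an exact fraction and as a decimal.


E[|E(G)|] = C(20, 2)·p = 190 · (1/120) = 19/12.
E[α(G)] ≥ n − E[|E(G)|] = 20 − 19/12 = 221/12.
Numerically: ≈ 18.417.
(This is only a lower bound; the true E[α(G)] may be larger.)

E[α(G)] ≥ 221/12 ≈ 18.417.


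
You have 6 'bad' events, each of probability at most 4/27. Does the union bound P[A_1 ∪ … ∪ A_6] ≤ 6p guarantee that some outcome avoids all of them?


Union bound: P[∪_{i=1}^{6} A_i] ≤ Σ_i P[A_i] ≤ 6·p = 6·(4/27) = 8/9.
Numerically: 8/9 ≈ 0.88889.
Is 8/9 < 1? YES.
Since P[∪ A_i] ≤ 8/9 < 1, the complement has P[∩ A_i^c] ≥ 1 − 8/9 = 1/9 > 0, so some outcome avoids every A_i.

6·p = 8/9 ≈ 0.88889; existence CERTIFIED by the union bound.


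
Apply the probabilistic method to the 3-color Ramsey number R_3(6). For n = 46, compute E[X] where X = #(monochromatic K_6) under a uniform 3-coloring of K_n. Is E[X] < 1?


E[X] = C(46, 6) · 3^{1 − 15} = 9366819 · 3^{−14} = 9366819/4782969.
As a reduced fraction: E[X] = 3122273/1594323 ≈ 1.958.
Is E[X] < 1? NO.
Since E[X] ≥ 1, the first-moment bound is inconclusive at n = 46; it does NOT by itself certify R_3(6) > 46.

E[X] = 3122273/1594323 ≈ 1.958; E[X] ≥ 1; first-moment method inconclusive here.
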